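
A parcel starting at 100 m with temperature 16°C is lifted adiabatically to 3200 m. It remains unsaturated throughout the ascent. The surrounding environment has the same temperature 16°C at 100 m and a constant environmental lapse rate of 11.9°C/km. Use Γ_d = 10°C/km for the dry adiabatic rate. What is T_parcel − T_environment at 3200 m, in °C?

Parcel:
  Dry to 3200 m: -10 × 3.1 km = -31°C, so T = -15°C.
Environment:
  Environment to 3200 m: -11.9 × 3.1 km = -36.89°C, so T = -20.89°C.
T_parcel − T_env = -15 − (-20.89) = +5.89°C

+5.89°C (parcel warmer than environment)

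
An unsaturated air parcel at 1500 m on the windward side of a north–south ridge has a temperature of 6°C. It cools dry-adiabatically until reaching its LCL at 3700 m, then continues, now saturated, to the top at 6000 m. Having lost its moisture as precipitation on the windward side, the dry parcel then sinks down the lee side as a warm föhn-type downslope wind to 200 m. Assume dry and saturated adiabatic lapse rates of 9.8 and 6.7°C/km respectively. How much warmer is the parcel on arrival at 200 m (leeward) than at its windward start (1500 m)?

+19.87°C

Dry to 3700 m: -9.8 × 2.2 km = -21.56°C, so T = -15.56°C.
Saturated to 6000 m: -6.7 × 2.3 km = -15.41°C, so T = -30.97°C.
Dry descent to 200 m: +9.8 × 5.8 km = +56.84°C, so T = 25.87°C.
Net change vs windward start: 25.87 − 6 = +19.87°C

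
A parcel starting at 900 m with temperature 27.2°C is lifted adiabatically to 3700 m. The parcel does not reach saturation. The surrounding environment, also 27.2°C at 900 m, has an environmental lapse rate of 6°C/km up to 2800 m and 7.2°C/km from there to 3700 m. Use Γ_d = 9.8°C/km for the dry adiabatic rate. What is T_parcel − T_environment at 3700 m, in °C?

Parcel:
  900–3700 m, dry: Δz = 2.8 km ⇒ ΔT = -27.44°C; T = -0.24°C
Environment:
  900–2800 m, environment, lower layer: Δz = 1.9 km ⇒ ΔT = -11.4°C; T = 15.8°C
  2800–3700 m, environment, upper layer: Δz = 0.9 km ⇒ ΔT = -6.48°C; T = 9.32°C
T_parcel − T_env = -0.24 − 9.32 = -9.56°C

-9.56°C (parcel cooler than environment)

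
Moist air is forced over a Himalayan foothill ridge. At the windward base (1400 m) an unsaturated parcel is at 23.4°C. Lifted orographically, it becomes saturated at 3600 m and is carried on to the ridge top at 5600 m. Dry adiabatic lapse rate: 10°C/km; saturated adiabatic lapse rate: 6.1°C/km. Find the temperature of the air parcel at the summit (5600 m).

-10.8°C

1400–3600 m, dry: Δz = 2.2 km ⇒ ΔT = -22°C; T = 1.4°C
3600–5600 m, saturated: Δz = 2 km ⇒ ΔT = -12.2°C; T = -10.8°C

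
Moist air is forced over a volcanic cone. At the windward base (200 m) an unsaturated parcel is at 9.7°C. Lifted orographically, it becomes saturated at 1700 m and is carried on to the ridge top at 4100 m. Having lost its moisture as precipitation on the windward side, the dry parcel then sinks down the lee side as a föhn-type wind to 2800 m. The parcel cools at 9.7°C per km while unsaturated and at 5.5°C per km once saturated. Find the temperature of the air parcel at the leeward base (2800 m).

200–1700 m, dry: Δz = 1.5 km ⇒ ΔT = -14.55°C; T = -4.85°C
1700–4100 m, saturated: Δz = 2.4 km ⇒ ΔT = -13.2°C; T = -18.05°C
4100–2800 m, dry descent: Δz = 1.3 km ⇒ ΔT = +12.61°C; T = -5.44°C

-5.44°C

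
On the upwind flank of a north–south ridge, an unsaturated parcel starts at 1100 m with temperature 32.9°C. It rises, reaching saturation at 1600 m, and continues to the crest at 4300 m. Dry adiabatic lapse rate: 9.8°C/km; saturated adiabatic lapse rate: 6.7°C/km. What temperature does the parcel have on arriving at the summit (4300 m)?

9.91°C

From 1100 m to 1600 m (dry): cools by 9.8 × 0.5 = 4.9°C, giving 28°C.
From 1600 m to 4300 m (saturated): cools by 6.7 × 2.7 = 18.09°C, giving 9.91°C.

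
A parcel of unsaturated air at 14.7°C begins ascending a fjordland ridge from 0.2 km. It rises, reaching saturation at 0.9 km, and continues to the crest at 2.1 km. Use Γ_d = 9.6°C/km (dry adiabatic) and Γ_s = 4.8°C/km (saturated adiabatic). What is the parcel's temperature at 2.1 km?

200–900 m, dry: Δz = 0.7 km ⇒ ΔT = -6.72°C; T = 7.98°C
900–2100 m, saturated: Δz = 1.2 km ⇒ ΔT = -5.76°C; T = 2.22°C

2.22°C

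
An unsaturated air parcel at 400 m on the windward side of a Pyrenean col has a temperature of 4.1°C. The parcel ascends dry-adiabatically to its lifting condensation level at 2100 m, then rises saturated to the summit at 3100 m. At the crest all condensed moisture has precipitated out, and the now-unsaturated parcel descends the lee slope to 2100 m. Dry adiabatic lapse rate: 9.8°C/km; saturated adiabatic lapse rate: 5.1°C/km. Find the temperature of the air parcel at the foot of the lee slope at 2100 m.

400 → 2100 m (dry, 9.8°C/km): ΔT = -9.8 × 1.7 = -16.66°C → T = -12.56°C
2100 → 3100 m (saturated, 5.1°C/km): ΔT = -5.1 × 1 = -5.1°C → T = -17.66°C
3100 → 2100 m (dry descent, 9.8°C/km): ΔT = +9.8 × 1 = +9.8°C → T = -7.86°C

-7.86°C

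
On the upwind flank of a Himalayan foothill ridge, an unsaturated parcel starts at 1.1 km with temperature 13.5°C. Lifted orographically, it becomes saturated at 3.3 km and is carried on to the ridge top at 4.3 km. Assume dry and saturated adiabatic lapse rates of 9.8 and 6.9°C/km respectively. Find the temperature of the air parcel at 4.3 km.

-14.96°C

From 1100 m to 3300 m (dry): cools by 9.8 × 2.2 = 21.56°C, giving -8.06°C.
From 3300 m to 4300 m (saturated): cools by 6.9 × 1 = 6.9°C, giving -14.96°C.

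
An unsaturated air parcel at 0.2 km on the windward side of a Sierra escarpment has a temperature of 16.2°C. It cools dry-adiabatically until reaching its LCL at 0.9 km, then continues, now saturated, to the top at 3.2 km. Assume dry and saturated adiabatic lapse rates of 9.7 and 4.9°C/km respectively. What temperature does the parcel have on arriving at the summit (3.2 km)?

200 → 900 m (dry, 9.7°C/km): ΔT = -9.7 × 0.7 = -6.79°C → T = 9.41°C
900 → 3200 m (saturated, 4.9°C/km): ΔT = -4.9 × 2.3 = -11.27°C → T = -1.86°C

-1.86°C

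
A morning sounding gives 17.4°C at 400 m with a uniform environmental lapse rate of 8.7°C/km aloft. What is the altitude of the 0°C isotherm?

Height above start = (17.4 − 0) / 8.7 = 2 km
Altitude = 400 m + 2000 m = 2400 m

2400 m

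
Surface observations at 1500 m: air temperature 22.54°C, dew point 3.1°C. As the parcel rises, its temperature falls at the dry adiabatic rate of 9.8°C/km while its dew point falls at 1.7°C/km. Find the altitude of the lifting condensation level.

3900 m

T and T_d converge at 9.8 − 1.7 = 8.1°C per km
Height above start = (22.54 − 3.1) / 8.1 = 2.4 km
LCL altitude = 1500 m + 2400 m = 3900 m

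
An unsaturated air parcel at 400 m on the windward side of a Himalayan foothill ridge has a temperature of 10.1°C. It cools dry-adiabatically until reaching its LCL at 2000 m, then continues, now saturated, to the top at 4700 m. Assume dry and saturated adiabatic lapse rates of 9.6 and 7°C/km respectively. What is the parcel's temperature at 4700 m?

-24.16°C

From 400 m to 2000 m (dry): cools by 9.6 × 1.6 = 15.36°C, giving -5.26°C.
From 2000 m to 4700 m (saturated): cools by 7 × 2.7 = 18.9°C, giving -24.16°C.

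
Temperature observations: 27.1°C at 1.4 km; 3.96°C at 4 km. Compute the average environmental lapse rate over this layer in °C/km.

8.9°C/km

Γ = −ΔT/Δz = (27.1 − 3.96) / (4000 − 1400) m
  = 23.14°C / 2.6 km = 8.9°C/km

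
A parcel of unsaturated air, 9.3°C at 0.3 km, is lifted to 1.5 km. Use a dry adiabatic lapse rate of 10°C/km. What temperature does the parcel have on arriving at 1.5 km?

From 300 m to 1500 m (dry adiabatic): cools by 10 × 1.2 = 12°C, giving -2.7°C.

-2.7°C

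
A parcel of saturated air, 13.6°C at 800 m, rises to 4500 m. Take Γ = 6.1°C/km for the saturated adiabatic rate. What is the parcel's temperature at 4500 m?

800–4500 m, saturated adiabatic: Δz = 3.7 km ⇒ ΔT = -22.57°C; T = -8.97°C

-8.97°C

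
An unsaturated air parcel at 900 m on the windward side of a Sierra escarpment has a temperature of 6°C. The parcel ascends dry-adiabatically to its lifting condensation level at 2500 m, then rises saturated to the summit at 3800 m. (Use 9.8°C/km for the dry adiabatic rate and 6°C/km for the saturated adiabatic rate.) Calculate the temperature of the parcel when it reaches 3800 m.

900 → 2500 m (dry, 9.8°C/km): ΔT = -9.8 × 1.6 = -15.68°C → T = -9.68°C
2500 → 3800 m (saturated, 6°C/km): ΔT = -6 × 1.3 = -7.8°C → T = -17.48°C

-17.48°C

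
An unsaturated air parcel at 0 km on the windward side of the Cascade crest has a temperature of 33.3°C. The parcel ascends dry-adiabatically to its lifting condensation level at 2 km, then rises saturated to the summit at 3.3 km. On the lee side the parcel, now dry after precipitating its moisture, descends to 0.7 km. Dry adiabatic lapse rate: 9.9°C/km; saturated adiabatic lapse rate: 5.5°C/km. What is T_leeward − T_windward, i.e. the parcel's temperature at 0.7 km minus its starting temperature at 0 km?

-1.21°C

Dry to 2000 m: -9.9 × 2 km = -19.8°C, so T = 13.5°C.
Saturated to 3300 m: -5.5 × 1.3 km = -7.15°C, so T = 6.35°C.
Dry descent to 700 m: +9.9 × 2.6 km = +25.74°C, so T = 32.09°C.
Net change vs windward start: 32.09 − 33.3 = -1.21°C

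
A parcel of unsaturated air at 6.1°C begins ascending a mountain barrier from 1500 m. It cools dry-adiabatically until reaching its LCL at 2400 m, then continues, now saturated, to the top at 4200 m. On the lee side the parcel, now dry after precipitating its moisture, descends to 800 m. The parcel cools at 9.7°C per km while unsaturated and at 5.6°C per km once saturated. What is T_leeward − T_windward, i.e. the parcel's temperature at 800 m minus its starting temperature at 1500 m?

+14.17°C

Dry to 2400 m: -9.7 × 0.9 km = -8.73°C, so T = -2.63°C.
Saturated to 4200 m: -5.6 × 1.8 km = -10.08°C, so T = -12.71°C.
Dry descent to 800 m: +9.7 × 3.4 km = +32.98°C, so T = 20.27°C.
Net change vs windward start: 20.27 − 6.1 = +14.17°C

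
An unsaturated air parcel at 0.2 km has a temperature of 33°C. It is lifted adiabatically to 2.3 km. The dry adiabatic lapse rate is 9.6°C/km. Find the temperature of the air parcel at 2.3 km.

200–2300 m, dry adiabatic: Δz = 2.1 km ⇒ ΔT = -20.16°C; T = 12.84°C

12.84°C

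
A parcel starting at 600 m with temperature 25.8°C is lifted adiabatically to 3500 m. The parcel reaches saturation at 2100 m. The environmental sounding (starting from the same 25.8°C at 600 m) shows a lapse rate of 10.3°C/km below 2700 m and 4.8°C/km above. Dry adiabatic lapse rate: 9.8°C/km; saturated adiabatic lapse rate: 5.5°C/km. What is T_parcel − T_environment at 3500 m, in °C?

Parcel:
  From 600 m to 2100 m (dry): cools by 9.8 × 1.5 = 14.7°C, giving 11.1°C.
  From 2100 m to 3500 m (saturated): cools by 5.5 × 1.4 = 7.7°C, giving 3.4°C.
Environment:
  From 600 m to 2700 m (environment, lower layer): cools by 10.3 × 2.1 = 21.63°C, giving 4.17°C.
  From 2700 m to 3500 m (environment, upper layer): cools by 4.8 × 0.8 = 3.84°C, giving 0.33°C.
T_parcel − T_env = 3.4 − 0.33 = +3.07°C

+3.07°C (parcel warmer than environment)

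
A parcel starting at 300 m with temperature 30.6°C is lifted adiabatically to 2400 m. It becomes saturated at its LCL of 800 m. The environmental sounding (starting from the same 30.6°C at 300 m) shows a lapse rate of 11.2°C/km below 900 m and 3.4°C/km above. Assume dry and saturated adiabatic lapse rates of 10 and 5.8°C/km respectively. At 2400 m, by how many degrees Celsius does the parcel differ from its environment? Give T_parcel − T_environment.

Parcel:
  300–800 m, dry: Δz = 0.5 km ⇒ ΔT = -5°C; T = 25.6°C
  800–2400 m, saturated: Δz = 1.6 km ⇒ ΔT = -9.28°C; T = 16.32°C
Environment:
  300–900 m, environment, lower layer: Δz = 0.6 km ⇒ ΔT = -6.72°C; T = 23.88°C
  900–2400 m, environment, upper layer: Δz = 1.5 km ⇒ ΔT = -5.1°C; T = 18.78°C
T_parcel − T_env = 16.32 − 18.78 = -2.46°C

-2.46°C (parcel cooler than environment)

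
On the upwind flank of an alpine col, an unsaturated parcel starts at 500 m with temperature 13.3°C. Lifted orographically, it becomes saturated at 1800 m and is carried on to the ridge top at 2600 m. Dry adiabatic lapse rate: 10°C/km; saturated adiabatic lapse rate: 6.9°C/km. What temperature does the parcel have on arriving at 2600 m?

500 → 1800 m (dry, 10°C/km): ΔT = -10 × 1.3 = -13°C → T = 0.3°C
1800 → 2600 m (saturated, 6.9°C/km): ΔT = -6.9 × 0.8 = -5.52°C → T = -5.22°C

-5.22°C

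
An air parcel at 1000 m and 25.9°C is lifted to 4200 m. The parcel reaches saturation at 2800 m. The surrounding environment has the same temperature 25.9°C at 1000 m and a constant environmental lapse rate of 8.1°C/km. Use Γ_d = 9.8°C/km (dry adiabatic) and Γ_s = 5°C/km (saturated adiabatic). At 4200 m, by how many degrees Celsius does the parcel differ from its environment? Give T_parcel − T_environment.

+1.28°C (parcel warmer than environment)

Parcel:
  1000–2800 m, dry: Δz = 1.8 km ⇒ ΔT = -17.64°C; T = 8.26°C
  2800–4200 m, saturated: Δz = 1.4 km ⇒ ΔT = -7°C; T = 1.26°C
Environment:
  1000–4200 m, environment: Δz = 3.2 km ⇒ ΔT = -25.92°C; T = -0.02°C
T_parcel − T_env = 1.26 − (-0.02) = +1.28°C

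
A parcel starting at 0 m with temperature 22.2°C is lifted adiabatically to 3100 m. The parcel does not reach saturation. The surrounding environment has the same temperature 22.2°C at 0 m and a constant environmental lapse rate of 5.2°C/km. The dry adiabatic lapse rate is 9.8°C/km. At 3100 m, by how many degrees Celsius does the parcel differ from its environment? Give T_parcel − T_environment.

Parcel:
  0 → 3100 m (dry, 9.8°C/km): ΔT = -9.8 × 3.1 = -30.38°C → T = -8.18°C
Environment:
  0 → 3100 m (environment, 5.2°C/km): ΔT = -5.2 × 3.1 = -16.12°C → T = 6.08°C
T_parcel − T_env = -8.18 − 6.08 = -14.26°C

-14.26°C (parcel cooler than environment)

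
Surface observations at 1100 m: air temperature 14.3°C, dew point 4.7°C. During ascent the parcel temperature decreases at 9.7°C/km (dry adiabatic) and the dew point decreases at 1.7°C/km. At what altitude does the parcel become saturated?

2300 m

T and T_d converge at 9.7 − 1.7 = 8°C per km
Height above start = (14.3 − 4.7) / 8 = 1.2 km
LCL altitude = 1100 m + 1200 m = 2300 m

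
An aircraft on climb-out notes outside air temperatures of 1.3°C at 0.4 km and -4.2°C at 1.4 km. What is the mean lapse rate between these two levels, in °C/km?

5.5°C/km

Γ = −ΔT/Δz = (1.3 − (-4.2)) / (1400 − 400) m
  = 5.5°C / 1 km = 5.5°C/km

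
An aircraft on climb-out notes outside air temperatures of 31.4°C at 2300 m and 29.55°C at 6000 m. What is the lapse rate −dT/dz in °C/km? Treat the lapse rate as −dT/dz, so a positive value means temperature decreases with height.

0.5°C/km

Γ = −ΔT/Δz = (31.4 − 29.55) / (6000 − 2300) m
  = 1.85°C / 3.7 km = 0.5°C/km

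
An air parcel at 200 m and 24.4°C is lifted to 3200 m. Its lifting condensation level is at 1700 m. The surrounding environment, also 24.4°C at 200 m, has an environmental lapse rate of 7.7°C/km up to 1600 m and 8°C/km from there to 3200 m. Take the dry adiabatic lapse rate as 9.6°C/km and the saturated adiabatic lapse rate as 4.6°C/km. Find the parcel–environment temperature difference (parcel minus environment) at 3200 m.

+2.28°C (parcel warmer than environment)

Parcel:
  200 → 1700 m (dry, 9.6°C/km): ΔT = -9.6 × 1.5 = -14.4°C → T = 10°C
  1700 → 3200 m (saturated, 4.6°C/km): ΔT = -4.6 × 1.5 = -6.9°C → T = 3.1°C
Environment:
  200 → 1600 m (environment, lower layer, 7.7°C/km): ΔT = -7.7 × 1.4 = -10.78°C → T = 13.62°C
  1600 → 3200 m (environment, upper layer, 8°C/km): ΔT = -8 × 1.6 = -12.8°C → T = 0.82°C
T_parcel − T_env = 3.1 − 0.82 = +2.28°C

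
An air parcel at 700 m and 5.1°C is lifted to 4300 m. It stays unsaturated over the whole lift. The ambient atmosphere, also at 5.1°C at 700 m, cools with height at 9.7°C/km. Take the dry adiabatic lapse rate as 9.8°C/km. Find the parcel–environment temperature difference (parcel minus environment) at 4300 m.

-0.36°C (parcel cooler than environment)

Parcel:
  From 700 m to 4300 m (dry): cools by 9.8 × 3.6 = 35.28°C, giving -30.18°C.
Environment:
  From 700 m to 4300 m (environment): cools by 9.7 × 3.6 = 34.92°C, giving -29.82°C.
T_parcel − T_env = -30.18 − (-29.82) = -0.36°C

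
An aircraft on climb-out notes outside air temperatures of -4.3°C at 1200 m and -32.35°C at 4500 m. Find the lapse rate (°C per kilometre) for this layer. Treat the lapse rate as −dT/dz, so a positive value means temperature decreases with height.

8.5°C/km

Γ = −ΔT/Δz = (-4.3 − (-32.35)) / (4500 − 1200) m
  = 28.05°C / 3.3 km = 8.5°C/km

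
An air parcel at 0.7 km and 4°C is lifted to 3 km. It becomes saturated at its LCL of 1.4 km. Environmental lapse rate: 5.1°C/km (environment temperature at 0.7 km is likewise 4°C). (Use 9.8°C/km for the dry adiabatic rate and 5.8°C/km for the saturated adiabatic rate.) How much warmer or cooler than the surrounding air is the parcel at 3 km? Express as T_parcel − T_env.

Parcel:
  From 700 m to 1400 m (dry): cools by 9.8 × 0.7 = 6.86°C, giving -2.86°C.
  From 1400 m to 3000 m (saturated): cools by 5.8 × 1.6 = 9.28°C, giving -12.14°C.
Environment:
  From 700 m to 3000 m (environment): cools by 5.1 × 2.3 = 11.73°C, giving -7.73°C.
T_parcel − T_env = -12.14 − (-7.73) = -4.41°C

-4.41°C (parcel cooler than environment)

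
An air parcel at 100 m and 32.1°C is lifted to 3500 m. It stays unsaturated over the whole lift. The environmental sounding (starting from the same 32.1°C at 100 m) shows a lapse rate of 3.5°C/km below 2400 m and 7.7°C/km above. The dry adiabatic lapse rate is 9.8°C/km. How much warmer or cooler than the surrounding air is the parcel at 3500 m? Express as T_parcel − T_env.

-16.8°C (parcel cooler than environment)

Parcel:
  100 → 3500 m (dry, 9.8°C/km): ΔT = -9.8 × 3.4 = -33.32°C → T = -1.22°C
Environment:
  100 → 2400 m (environment, lower layer, 3.5°C/km): ΔT = -3.5 × 2.3 = -8.05°C → T = 24.05°C
  2400 → 3500 m (environment, upper layer, 7.7°C/km): ΔT = -7.7 × 1.1 = -8.47°C → T = 15.58°C
T_parcel − T_env = -1.22 − 15.58 = -16.8°C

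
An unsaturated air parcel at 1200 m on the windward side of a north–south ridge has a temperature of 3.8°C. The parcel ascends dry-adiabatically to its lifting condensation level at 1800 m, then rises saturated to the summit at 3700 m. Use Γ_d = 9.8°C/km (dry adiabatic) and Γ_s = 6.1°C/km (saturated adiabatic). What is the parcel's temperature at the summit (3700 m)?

-13.67°C

Dry to 1800 m: -9.8 × 0.6 km = -5.88°C, so T = -2.08°C.
Saturated to 3700 m: -6.1 × 1.9 km = -11.59°C, so T = -13.67°C.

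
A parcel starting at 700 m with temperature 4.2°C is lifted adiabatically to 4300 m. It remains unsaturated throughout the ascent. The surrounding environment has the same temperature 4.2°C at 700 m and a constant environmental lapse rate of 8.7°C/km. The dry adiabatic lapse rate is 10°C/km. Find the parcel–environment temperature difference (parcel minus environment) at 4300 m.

-4.68°C (parcel cooler than environment)

Parcel:
  From 700 m to 4300 m (dry): cools by 10 × 3.6 = 36°C, giving -31.8°C.
Environment:
  From 700 m to 4300 m (environment): cools by 8.7 × 3.6 = 31.32°C, giving -27.12°C.
T_parcel − T_env = -31.8 − (-27.12) = -4.68°C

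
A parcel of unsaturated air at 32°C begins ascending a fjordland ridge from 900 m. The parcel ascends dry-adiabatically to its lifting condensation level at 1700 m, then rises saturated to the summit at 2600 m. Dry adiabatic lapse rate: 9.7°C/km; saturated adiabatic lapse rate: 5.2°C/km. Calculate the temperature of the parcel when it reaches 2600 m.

900–1700 m, dry: Δz = 0.8 km ⇒ ΔT = -7.76°C; T = 24.24°C
1700–2600 m, saturated: Δz = 0.9 km ⇒ ΔT = -4.68°C; T = 19.56°C

19.56°C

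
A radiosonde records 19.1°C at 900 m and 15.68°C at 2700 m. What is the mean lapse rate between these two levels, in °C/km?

1.9°C/km

Γ = −ΔT/Δz = (19.1 − 15.68) / (2700 − 900) m
  = 3.42°C / 1.8 km = 1.9°C/km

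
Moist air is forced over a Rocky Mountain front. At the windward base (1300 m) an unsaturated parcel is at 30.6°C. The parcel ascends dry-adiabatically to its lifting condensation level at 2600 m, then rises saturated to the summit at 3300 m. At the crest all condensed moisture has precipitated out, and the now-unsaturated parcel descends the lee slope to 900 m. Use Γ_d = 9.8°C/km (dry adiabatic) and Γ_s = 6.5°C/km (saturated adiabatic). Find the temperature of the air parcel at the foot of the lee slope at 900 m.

1300–2600 m, dry: Δz = 1.3 km ⇒ ΔT = -12.74°C; T = 17.86°C
2600–3300 m, saturated: Δz = 0.7 km ⇒ ΔT = -4.55°C; T = 13.31°C
3300–900 m, dry descent: Δz = 2.4 km ⇒ ΔT = +23.52°C; T = 36.83°C

36.83°C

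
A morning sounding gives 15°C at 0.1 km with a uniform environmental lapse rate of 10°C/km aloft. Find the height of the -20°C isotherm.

3.6 km

Height above start = (15 − (-20)) / 10 = 3.5 km
Altitude = 100 m + 3500 m = 3600 m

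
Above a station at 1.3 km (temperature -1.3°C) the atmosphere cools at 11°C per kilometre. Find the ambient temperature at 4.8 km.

-39.8°C

From 1300 m to 4800 m (environmental): cools by 11 × 3.5 = 38.5°C, giving -39.8°C.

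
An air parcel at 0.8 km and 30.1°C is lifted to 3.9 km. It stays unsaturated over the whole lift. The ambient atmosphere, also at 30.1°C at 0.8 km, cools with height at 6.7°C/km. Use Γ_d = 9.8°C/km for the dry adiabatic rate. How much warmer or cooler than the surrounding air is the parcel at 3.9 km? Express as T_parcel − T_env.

Parcel:
  Dry to 3900 m: -9.8 × 3.1 km = -30.38°C, so T = -0.28°C.
Environment:
  Environment to 3900 m: -6.7 × 3.1 km = -20.77°C, so T = 9.33°C.
T_parcel − T_env = -0.28 − 9.33 = -9.61°C

-9.61°C (parcel cooler than environment)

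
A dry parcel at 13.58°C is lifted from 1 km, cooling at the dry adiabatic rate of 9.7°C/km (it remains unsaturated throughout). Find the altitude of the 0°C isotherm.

Height above start = (13.58 − 0) / 9.7 = 1.4 km
Altitude = 1000 m + 1400 m = 2400 m

2.4 km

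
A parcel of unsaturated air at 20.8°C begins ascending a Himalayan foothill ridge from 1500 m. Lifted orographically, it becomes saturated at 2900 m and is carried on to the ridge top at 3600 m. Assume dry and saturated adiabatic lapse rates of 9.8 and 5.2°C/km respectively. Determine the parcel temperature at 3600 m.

3.44°C

Dry to 2900 m: -9.8 × 1.4 km = -13.72°C, so T = 7.08°C.
Saturated to 3600 m: -5.2 × 0.7 km = -3.64°C, so T = 3.44°C.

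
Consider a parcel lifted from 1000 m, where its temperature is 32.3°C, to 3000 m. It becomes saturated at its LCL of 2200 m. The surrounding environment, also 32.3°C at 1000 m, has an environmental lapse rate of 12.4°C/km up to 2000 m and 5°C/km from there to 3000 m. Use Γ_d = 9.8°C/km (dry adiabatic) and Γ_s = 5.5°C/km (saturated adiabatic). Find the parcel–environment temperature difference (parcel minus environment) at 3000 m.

Parcel:
  1000–2200 m, dry: Δz = 1.2 km ⇒ ΔT = -11.76°C; T = 20.54°C
  2200–3000 m, saturated: Δz = 0.8 km ⇒ ΔT = -4.4°C; T = 16.14°C
Environment:
  1000–2000 m, environment, lower layer: Δz = 1 km ⇒ ΔT = -12.4°C; T = 19.9°C
  2000–3000 m, environment, upper layer: Δz = 1 km ⇒ ΔT = -5°C; T = 14.9°C
T_parcel − T_env = 16.14 − 14.9 = +1.24°C

+1.24°C (parcel warmer than environment)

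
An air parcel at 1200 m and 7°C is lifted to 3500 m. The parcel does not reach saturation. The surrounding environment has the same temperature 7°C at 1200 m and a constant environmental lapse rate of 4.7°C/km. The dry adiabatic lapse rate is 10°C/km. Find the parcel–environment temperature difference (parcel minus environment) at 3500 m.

Parcel:
  1200 → 3500 m (dry, 10°C/km): ΔT = -10 × 2.3 = -23°C → T = -16°C
Environment:
  1200 → 3500 m (environment, 4.7°C/km): ΔT = -4.7 × 2.3 = -10.81°C → T = -3.81°C
T_parcel − T_env = -16 − (-3.81) = -12.19°C

-12.19°C (parcel cooler than environment)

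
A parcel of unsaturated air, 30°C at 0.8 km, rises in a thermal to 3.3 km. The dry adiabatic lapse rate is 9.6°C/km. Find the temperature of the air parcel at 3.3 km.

From 800 m to 3300 m (dry adiabatic): cools by 9.6 × 2.5 = 24°C, giving 6°C.

6°C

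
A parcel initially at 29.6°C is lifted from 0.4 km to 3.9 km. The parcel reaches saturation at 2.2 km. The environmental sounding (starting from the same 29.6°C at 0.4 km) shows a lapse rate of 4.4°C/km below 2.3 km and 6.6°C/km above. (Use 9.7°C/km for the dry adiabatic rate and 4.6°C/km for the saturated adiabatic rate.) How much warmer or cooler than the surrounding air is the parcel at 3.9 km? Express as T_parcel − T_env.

-6.36°C (parcel cooler than environment)

Parcel:
  From 400 m to 2200 m (dry): cools by 9.7 × 1.8 = 17.46°C, giving 12.14°C.
  From 2200 m to 3900 m (saturated): cools by 4.6 × 1.7 = 7.82°C, giving 4.32°C.
Environment:
  From 400 m to 2300 m (environment, lower layer): cools by 4.4 × 1.9 = 8.36°C, giving 21.24°C.
  From 2300 m to 3900 m (environment, upper layer): cools by 6.6 × 1.6 = 10.56°C, giving 10.68°C.
T_parcel − T_env = 4.32 − 10.68 = -6.36°C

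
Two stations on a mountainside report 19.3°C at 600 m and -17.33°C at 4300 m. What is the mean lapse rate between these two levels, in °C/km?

Γ = −ΔT/Δz = (19.3 − (-17.33)) / (4300 − 600) m
  = 36.63°C / 3.7 km = 9.9°C/km

9.9°C/km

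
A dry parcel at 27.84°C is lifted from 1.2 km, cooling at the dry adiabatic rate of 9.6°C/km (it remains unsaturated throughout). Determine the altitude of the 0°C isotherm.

Height above start = (27.84 − 0) / 9.6 = 2.9 km
Altitude = 1200 m + 2900 m = 4100 m

4.1 km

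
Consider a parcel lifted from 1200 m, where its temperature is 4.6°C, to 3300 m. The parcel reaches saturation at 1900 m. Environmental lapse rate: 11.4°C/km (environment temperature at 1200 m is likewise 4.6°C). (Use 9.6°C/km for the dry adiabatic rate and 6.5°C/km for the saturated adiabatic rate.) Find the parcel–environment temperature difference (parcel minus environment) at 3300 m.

Parcel:
  Dry to 1900 m: -9.6 × 0.7 km = -6.72°C, so T = -2.12°C.
  Saturated to 3300 m: -6.5 × 1.4 km = -9.1°C, so T = -11.22°C.
Environment:
  Environment to 3300 m: -11.4 × 2.1 km = -23.94°C, so T = -19.34°C.
T_parcel − T_env = -11.22 − (-19.34) = +8.12°C

+8.12°C (parcel warmer than environment)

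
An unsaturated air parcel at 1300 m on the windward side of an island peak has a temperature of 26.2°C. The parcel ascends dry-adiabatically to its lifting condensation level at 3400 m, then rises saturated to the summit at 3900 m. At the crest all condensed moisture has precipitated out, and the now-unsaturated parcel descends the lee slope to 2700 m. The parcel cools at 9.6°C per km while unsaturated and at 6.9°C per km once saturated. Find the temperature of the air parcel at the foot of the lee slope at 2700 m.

14.11°C

Dry to 3400 m: -9.6 × 2.1 km = -20.16°C, so T = 6.04°C.
Saturated to 3900 m: -6.9 × 0.5 km = -3.45°C, so T = 2.59°C.
Dry descent to 2700 m: +9.6 × 1.2 km = +11.52°C, so T = 14.11°C.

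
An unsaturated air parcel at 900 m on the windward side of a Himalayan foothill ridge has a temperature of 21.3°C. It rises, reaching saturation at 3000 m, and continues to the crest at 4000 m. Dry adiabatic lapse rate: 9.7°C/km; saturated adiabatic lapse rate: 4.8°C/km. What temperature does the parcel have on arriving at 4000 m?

From 900 m to 3000 m (dry): cools by 9.7 × 2.1 = 20.37°C, giving 0.93°C.
From 3000 m to 4000 m (saturated): cools by 4.8 × 1 = 4.8°C, giving -3.87°C.

-3.87°C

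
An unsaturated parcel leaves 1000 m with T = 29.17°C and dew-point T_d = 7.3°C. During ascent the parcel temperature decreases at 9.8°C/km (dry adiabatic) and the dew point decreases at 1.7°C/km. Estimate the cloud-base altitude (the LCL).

3700 m

T and T_d converge at 9.8 − 1.7 = 8.1°C per km
Height above start = (29.17 − 7.3) / 8.1 = 2.7 km
LCL altitude = 1000 m + 2700 m = 3700 m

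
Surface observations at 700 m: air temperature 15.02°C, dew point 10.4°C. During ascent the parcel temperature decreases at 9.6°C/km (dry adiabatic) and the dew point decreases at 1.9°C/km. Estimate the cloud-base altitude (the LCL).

1300 m

T and T_d converge at 9.6 − 1.9 = 7.7°C per km
Height above start = (15.02 − 10.4) / 7.7 = 0.6 km
LCL altitude = 700 m + 600 m = 1300 m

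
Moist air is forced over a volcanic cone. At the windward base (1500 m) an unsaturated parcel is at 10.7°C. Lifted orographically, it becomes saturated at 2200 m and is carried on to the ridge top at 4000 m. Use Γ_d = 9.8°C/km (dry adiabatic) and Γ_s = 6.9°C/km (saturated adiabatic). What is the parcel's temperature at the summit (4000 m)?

Dry to 2200 m: -9.8 × 0.7 km = -6.86°C, so T = 3.84°C.
Saturated to 4000 m: -6.9 × 1.8 km = -12.42°C, so T = -8.58°C.

-8.58°C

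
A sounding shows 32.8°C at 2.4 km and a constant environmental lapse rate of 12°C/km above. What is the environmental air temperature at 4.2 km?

11.2°C

2400 → 4200 m (environmental, 12°C/km): ΔT = -12 × 1.8 = -21.6°C → T = 11.2°C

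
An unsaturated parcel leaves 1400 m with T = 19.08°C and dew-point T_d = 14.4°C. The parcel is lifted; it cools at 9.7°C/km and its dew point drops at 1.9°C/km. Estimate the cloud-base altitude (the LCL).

2000 m

T and T_d converge at 9.7 − 1.9 = 7.8°C per km
Height above start = (19.08 − 14.4) / 7.8 = 0.6 km
LCL altitude = 1400 m + 600 m = 2000 m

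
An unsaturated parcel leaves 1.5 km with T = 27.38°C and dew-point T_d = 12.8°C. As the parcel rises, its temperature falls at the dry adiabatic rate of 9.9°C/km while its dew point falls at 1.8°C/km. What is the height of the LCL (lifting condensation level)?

3.3 km

T and T_d converge at 9.9 − 1.8 = 8.1°C per km
Height above start = (27.38 − 12.8) / 8.1 = 1.8 km
LCL altitude = 1500 m + 1800 m = 3300 m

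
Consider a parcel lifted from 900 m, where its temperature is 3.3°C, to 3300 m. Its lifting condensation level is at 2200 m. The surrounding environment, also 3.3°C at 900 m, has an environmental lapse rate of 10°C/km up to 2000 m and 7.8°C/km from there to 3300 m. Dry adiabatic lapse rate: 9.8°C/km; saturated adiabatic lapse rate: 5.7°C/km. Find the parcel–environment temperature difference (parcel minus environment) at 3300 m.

Parcel:
  From 900 m to 2200 m (dry): cools by 9.8 × 1.3 = 12.74°C, giving -9.44°C.
  From 2200 m to 3300 m (saturated): cools by 5.7 × 1.1 = 6.27°C, giving -15.71°C.
Environment:
  From 900 m to 2000 m (environment, lower layer): cools by 10 × 1.1 = 11°C, giving -7.7°C.
  From 2000 m to 3300 m (environment, upper layer): cools by 7.8 × 1.3 = 10.14°C, giving -17.84°C.
T_parcel − T_env = -15.71 − (-17.84) = +2.13°C

+2.13°C (parcel warmer than environment)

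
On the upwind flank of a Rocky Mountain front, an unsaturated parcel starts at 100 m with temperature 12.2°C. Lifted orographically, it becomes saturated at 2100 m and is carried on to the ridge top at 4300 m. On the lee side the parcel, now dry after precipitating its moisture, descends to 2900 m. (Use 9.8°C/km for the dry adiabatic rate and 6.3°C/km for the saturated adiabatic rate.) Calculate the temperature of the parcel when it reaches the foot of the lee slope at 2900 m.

-7.54°C

Dry to 2100 m: -9.8 × 2 km = -19.6°C, so T = -7.4°C.
Saturated to 4300 m: -6.3 × 2.2 km = -13.86°C, so T = -21.26°C.
Dry descent to 2900 m: +9.8 × 1.4 km = +13.72°C, so T = -7.54°C.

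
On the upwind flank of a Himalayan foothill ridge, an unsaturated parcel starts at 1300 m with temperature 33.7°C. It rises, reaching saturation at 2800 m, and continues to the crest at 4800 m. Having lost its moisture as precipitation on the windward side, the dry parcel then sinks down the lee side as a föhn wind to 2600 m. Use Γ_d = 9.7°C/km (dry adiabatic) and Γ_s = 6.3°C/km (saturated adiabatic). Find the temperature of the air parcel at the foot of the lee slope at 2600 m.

27.89°C

From 1300 m to 2800 m (dry): cools by 9.7 × 1.5 = 14.55°C, giving 19.15°C.
From 2800 m to 4800 m (saturated): cools by 6.3 × 2 = 12.6°C, giving 6.55°C.
From 4800 m to 2600 m (dry descent): warms by 9.7 × 2.2 = 21.34°C, giving 27.89°C.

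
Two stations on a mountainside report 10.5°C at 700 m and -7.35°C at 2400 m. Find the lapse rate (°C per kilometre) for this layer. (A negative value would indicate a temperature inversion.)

Γ = −ΔT/Δz = (10.5 − (-7.35)) / (2400 − 700) m
  = 17.85°C / 1.7 km = 10.5°C/km

10.5°C/km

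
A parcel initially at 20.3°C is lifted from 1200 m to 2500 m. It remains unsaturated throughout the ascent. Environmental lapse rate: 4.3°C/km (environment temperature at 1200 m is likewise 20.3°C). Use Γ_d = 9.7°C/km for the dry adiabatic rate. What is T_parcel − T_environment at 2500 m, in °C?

-7.02°C (parcel cooler than environment)

Parcel:
  From 1200 m to 2500 m (dry): cools by 9.7 × 1.3 = 12.61°C, giving 7.69°C.
Environment:
  From 1200 m to 2500 m (environment): cools by 4.3 × 1.3 = 5.59°C, giving 14.71°C.
T_parcel − T_env = 7.69 − 14.71 = -7.02°C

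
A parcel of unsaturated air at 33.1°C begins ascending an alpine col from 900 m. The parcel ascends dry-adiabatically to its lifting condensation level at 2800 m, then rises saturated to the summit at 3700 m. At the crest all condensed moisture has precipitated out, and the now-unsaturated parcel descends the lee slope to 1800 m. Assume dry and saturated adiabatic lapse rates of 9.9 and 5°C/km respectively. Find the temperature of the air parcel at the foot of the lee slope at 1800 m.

From 900 m to 2800 m (dry): cools by 9.9 × 1.9 = 18.81°C, giving 14.29°C.
From 2800 m to 3700 m (saturated): cools by 5 × 0.9 = 4.5°C, giving 9.79°C.
From 3700 m to 1800 m (dry descent): warms by 9.9 × 1.9 = 18.81°C, giving 28.6°C.

28.6°C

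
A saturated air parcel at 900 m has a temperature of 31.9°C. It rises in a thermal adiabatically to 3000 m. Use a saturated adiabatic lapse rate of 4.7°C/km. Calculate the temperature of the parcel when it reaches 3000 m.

22.03°C

900 → 3000 m (saturated adiabatic, 4.7°C/km): ΔT = -4.7 × 2.1 = -9.87°C → T = 22.03°C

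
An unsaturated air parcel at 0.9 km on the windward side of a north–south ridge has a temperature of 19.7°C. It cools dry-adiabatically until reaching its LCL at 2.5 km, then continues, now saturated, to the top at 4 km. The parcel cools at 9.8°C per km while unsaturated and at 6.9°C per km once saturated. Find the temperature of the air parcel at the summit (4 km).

900 → 2500 m (dry, 9.8°C/km): ΔT = -9.8 × 1.6 = -15.68°C → T = 4.02°C
2500 → 4000 m (saturated, 6.9°C/km): ΔT = -6.9 × 1.5 = -10.35°C → T = -6.33°C

-6.33°C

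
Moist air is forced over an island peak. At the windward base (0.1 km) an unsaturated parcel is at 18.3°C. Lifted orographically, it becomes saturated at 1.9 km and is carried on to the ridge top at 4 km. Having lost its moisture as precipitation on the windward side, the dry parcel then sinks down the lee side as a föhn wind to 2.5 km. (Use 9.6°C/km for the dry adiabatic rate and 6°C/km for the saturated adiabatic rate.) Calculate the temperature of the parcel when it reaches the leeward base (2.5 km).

From 100 m to 1900 m (dry): cools by 9.6 × 1.8 = 17.28°C, giving 1.02°C.
From 1900 m to 4000 m (saturated): cools by 6 × 2.1 = 12.6°C, giving -11.58°C.
From 4000 m to 2500 m (dry descent): warms by 9.6 × 1.5 = 14.4°C, giving 2.82°C.

2.82°C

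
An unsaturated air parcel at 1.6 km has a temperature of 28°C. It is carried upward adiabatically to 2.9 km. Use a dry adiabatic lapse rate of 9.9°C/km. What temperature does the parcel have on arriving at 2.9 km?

15.13°C

1600–2900 m, dry adiabatic: Δz = 1.3 km ⇒ ΔT = -12.87°C; T = 15.13°C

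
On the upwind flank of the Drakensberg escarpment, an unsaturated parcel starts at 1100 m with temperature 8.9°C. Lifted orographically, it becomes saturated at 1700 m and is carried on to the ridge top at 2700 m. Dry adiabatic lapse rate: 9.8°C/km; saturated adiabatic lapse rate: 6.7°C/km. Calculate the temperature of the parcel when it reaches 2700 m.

-3.68°C

From 1100 m to 1700 m (dry): cools by 9.8 × 0.6 = 5.88°C, giving 3.02°C.
From 1700 m to 2700 m (saturated): cools by 6.7 × 1 = 6.7°C, giving -3.68°C.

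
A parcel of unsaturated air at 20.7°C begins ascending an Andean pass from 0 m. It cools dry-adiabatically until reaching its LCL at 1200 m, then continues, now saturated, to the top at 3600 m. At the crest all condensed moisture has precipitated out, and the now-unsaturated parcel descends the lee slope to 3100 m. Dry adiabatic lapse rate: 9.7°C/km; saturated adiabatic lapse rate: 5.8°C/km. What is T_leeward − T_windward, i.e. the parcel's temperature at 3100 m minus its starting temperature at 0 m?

0–1200 m, dry: Δz = 1.2 km ⇒ ΔT = -11.64°C; T = 9.06°C
1200–3600 m, saturated: Δz = 2.4 km ⇒ ΔT = -13.92°C; T = -4.86°C
3600–3100 m, dry descent: Δz = 0.5 km ⇒ ΔT = +4.85°C; T = -0.01°C
Net change vs windward start: -0.01 − 20.7 = -20.71°C

-20.71°C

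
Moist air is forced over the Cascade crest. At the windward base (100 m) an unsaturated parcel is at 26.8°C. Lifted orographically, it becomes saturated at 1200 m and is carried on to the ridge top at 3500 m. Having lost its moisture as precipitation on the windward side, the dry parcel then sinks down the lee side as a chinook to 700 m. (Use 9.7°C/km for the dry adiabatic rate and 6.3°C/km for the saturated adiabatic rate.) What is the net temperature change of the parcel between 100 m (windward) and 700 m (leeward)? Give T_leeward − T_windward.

100 → 1200 m (dry, 9.7°C/km): ΔT = -9.7 × 1.1 = -10.67°C → T = 16.13°C
1200 → 3500 m (saturated, 6.3°C/km): ΔT = -6.3 × 2.3 = -14.49°C → T = 1.64°C
3500 → 700 m (dry descent, 9.7°C/km): ΔT = +9.7 × 2.8 = +27.16°C → T = 28.8°C
Net change vs windward start: 28.8 − 26.8 = +2°C

+2°C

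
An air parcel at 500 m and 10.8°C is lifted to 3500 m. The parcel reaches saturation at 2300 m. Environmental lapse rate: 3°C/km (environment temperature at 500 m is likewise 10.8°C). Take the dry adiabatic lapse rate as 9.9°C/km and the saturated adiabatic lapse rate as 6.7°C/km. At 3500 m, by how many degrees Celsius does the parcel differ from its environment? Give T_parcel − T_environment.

Parcel:
  From 500 m to 2300 m (dry): cools by 9.9 × 1.8 = 17.82°C, giving -7.02°C.
  From 2300 m to 3500 m (saturated): cools by 6.7 × 1.2 = 8.04°C, giving -15.06°C.
Environment:
  From 500 m to 3500 m (environment): cools by 3 × 3 = 9°C, giving 1.8°C.
T_parcel − T_env = -15.06 − 1.8 = -16.86°C

-16.86°C (parcel cooler than environment)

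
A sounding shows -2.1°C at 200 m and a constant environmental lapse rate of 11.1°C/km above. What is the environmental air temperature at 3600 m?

200–3600 m, environmental: Δz = 3.4 km ⇒ ΔT = -37.74°C; T = -39.84°C

-39.84°C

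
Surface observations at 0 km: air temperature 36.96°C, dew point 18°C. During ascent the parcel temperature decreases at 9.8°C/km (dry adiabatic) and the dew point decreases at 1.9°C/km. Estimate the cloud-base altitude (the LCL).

T and T_d converge at 9.8 − 1.9 = 7.9°C per km
Height above start = (36.96 − 18) / 7.9 = 2.4 km
LCL altitude = 0 m + 2400 m = 2400 m

2.4 km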